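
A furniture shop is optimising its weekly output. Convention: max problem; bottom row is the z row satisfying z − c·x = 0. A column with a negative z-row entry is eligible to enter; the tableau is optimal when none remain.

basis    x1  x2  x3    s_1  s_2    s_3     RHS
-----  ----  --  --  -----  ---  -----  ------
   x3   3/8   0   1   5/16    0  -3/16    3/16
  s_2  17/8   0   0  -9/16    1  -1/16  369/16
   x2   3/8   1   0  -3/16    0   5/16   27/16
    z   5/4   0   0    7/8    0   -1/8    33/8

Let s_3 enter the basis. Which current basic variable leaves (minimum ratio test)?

x2

Column s_3 entries and ratios — x3: -3/16 ≤ 0, skip; s_2: -1/16 ≤ 0, skip; x2: (27/16)/(5/16) = 27/5.
Smallest ratio is 27/5 in the row of x2, so x2 leaves.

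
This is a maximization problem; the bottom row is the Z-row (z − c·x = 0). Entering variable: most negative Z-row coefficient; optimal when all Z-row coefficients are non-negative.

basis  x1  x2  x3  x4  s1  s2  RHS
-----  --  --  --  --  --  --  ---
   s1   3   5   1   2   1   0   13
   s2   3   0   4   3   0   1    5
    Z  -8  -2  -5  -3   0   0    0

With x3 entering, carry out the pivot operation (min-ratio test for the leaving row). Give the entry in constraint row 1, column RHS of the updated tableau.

Ratio test on column x3 — row 1: 13/1 = 13; row 2: 5/4 = 5/4. Minimum is 5/4 at row 2 (s2 leaves); pivot element 4.
Divide row 2 by 4; eliminate column x3 from the other rows.
Row 1 update in column RHS: 13 − 1·(5/4) = 47/4.

47/4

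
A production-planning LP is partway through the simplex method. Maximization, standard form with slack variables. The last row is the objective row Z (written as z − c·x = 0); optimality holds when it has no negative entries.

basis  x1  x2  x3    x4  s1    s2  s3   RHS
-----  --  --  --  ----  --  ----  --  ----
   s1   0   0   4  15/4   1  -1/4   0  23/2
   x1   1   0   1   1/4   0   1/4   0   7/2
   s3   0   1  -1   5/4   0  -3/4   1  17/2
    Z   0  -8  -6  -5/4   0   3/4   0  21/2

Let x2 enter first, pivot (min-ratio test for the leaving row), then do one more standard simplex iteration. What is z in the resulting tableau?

475/4

Ratio test on column x2 — row 1: entry 0 ≤ 0; row 2: entry 0 ≤ 0; row 3: (17/2)/1 = 17/2. Minimum is 17/2 at row 3 (s3 leaves); pivot element 1.
Pivot on row 3; the Z-row RHS becomes 21/2 − (-8)·(17/2) = 157/2.
Next entering variable (most negative Z-row entry -14): x3.
Ratio test on column x3 — row 1: (23/2)/4 = 23/8; row 2: (7/2)/1 = 7/2; row 3: entry -1 ≤ 0. Minimum is 23/8 at row 1 (s1 leaves); pivot element 4.
After the second pivot the Z-row RHS is 157/2 − (-14)·(23/8) = 475/4.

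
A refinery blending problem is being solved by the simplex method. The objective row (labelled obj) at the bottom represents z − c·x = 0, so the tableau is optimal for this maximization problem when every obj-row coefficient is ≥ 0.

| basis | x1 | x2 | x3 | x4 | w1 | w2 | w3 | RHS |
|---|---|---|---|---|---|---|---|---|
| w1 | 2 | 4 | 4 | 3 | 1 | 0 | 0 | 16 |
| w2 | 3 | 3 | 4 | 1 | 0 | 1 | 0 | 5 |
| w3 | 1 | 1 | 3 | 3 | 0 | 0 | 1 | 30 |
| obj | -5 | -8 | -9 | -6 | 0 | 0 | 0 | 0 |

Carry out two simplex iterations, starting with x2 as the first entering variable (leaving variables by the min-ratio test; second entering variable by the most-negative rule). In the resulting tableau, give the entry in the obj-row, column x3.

Ratio test on column x2 — row 1: 16/4 = 4; row 2: 5/3 = 5/3; row 3: 30/1 = 30. Minimum is 5/3 at row 2 (w2 leaves); pivot element 3.
Divide row 2 by 3; eliminate column x2 from the other rows.
Second iteration: most negative obj-row entry is -10/3 in column x4, so x4 enters.
Ratio test on column x4 — row 1: (28/3)/(5/3) = 28/5; row 2: (5/3)/(1/3) = 5; row 3: (85/3)/(8/3) = 85/8. Minimum is 5 at row 2 (x2 leaves); pivot element 1/3.
Divide row 2 by 1/3; eliminate column x4 from the other rows.
After both pivots, the entry at the obj-row, column x3 is 15.

15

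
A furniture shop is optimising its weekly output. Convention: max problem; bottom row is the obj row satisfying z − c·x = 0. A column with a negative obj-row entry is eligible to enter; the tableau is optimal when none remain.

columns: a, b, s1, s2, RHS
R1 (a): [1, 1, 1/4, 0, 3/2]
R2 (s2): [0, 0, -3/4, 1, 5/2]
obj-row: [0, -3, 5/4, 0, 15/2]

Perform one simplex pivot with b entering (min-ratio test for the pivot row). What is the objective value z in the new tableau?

12

Ratio test on column b — row 1: (3/2)/1 = 3/2; row 2: entry 0 ≤ 0. Minimum is 3/2 at row 1 (a leaves); pivot element 1.
Pivot on row 1; the obj-row RHS becomes 15/2 − (-3)·(3/2) = 12.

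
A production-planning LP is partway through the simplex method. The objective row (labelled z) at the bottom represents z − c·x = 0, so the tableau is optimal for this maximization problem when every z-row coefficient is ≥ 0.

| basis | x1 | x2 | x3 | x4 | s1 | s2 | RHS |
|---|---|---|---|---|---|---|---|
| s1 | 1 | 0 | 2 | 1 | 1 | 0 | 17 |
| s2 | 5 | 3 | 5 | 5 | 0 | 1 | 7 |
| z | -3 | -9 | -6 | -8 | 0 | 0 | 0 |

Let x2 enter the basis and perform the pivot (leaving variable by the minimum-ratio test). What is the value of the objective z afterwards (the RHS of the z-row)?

21

Ratio test on column x2 — row 1: entry 0 ≤ 0; row 2: 7/3 = 7/3. Minimum is 7/3 at row 2 (s2 leaves); pivot element 3.
Pivot on row 2; the z-row RHS becomes 0 − (-9)·(7/3) = 21.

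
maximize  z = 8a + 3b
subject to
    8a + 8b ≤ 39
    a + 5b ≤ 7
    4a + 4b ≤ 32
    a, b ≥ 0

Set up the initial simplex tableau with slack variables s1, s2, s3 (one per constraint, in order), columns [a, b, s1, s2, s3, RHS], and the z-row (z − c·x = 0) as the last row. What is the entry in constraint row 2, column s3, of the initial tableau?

0

Slack s3 belongs to constraint 3; its column is the unit vector e_3, so the entry in row 2 is 0.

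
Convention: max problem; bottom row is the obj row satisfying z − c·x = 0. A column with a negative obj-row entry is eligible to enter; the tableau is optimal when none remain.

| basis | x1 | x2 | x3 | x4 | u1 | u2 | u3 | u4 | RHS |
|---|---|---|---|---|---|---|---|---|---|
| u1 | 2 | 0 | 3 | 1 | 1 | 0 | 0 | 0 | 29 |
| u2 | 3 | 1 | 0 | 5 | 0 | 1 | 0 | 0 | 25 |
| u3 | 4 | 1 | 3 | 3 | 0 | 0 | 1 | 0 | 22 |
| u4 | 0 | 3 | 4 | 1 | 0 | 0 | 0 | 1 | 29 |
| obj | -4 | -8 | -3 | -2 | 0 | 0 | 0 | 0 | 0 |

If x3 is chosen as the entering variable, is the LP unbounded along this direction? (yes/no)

no

Column x3 has positive entries in row(s) 1, 3, 4, so the ratio test bounds it — not unbounded.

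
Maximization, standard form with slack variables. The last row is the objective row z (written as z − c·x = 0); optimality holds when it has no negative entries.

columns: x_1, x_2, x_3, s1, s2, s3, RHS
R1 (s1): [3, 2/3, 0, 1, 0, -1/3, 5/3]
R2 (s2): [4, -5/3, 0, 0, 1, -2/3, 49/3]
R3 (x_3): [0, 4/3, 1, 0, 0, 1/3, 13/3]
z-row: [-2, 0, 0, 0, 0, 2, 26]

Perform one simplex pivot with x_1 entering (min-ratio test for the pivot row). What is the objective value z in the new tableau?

Ratio test on column x_1 — row 1: (5/3)/3 = 5/9; row 2: (49/3)/4 = 49/12; row 3: entry 0 ≤ 0. Minimum is 5/9 at row 1 (s1 leaves); pivot element 3.
Pivot on row 1; the z-row RHS becomes 26 − (-2)·(5/9) = 244/9.

244/9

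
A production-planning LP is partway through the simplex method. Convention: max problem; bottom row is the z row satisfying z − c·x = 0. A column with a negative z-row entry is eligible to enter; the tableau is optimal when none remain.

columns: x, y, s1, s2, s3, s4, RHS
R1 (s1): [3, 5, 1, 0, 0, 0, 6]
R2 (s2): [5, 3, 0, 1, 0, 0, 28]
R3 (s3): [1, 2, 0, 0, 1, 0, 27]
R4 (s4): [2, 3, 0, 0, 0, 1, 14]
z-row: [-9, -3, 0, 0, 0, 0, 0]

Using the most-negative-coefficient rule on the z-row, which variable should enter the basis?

x

Negative z-row entries: x: -9, y: -3.
The most negative is -9 in column x, so x enters.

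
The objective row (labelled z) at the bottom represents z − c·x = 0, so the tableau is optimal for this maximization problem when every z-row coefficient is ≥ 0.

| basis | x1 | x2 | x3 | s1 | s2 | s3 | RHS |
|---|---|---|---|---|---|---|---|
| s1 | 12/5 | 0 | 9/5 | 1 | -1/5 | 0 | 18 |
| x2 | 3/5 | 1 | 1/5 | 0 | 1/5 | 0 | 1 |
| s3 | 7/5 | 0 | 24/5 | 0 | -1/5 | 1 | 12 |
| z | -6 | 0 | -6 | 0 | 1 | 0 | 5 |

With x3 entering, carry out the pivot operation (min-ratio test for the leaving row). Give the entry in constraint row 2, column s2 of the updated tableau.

Ratio test on column x3 — row 1: 18/(9/5) = 10; row 2: 1/(1/5) = 5; row 3: 12/(24/5) = 5/2. Minimum is 5/2 at row 3 (s3 leaves); pivot element 24/5.
Divide row 3 by 24/5; eliminate column x3 from the other rows.
Row 2 update in column s2: 1/5 − (1/5)·(-1/24) = 5/24.

5/24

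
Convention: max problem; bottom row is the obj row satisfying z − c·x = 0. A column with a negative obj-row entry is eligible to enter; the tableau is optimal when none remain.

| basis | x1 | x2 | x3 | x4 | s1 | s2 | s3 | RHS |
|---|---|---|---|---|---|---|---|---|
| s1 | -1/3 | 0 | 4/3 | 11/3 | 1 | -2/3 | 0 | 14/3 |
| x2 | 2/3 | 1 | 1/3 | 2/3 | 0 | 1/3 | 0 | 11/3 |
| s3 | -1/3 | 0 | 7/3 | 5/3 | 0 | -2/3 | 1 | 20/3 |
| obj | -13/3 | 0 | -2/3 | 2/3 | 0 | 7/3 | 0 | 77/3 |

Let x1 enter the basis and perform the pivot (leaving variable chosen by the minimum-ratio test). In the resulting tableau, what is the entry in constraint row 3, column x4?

Ratio test on column x1 — row 1: entry -1/3 ≤ 0; row 2: (11/3)/(2/3) = 11/2; row 3: entry -1/3 ≤ 0. Minimum is 11/2 at row 2 (x2 leaves); pivot element 2/3.
Divide row 2 by 2/3; eliminate column x1 from the other rows.
Row 3 update in column x4: 5/3 − (-1/3)·1 = 2.

2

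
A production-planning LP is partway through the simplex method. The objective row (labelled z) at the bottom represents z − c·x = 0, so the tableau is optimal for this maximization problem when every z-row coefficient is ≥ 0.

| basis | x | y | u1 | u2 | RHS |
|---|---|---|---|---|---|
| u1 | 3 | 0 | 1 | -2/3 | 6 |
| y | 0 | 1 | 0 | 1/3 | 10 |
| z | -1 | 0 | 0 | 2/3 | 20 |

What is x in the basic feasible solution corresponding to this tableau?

0

x is not in the basis, so in the current basic feasible solution x = 0.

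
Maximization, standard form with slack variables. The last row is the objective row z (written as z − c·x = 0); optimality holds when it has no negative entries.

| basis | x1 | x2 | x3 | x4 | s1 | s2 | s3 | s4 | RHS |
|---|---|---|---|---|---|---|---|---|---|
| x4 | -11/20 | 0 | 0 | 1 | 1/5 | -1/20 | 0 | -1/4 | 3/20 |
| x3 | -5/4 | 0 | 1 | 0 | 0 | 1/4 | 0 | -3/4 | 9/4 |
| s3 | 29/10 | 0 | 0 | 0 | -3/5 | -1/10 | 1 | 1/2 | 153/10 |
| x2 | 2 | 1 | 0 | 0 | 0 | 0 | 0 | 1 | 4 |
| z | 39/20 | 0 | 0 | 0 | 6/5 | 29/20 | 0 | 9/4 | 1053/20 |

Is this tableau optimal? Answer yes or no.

yes

Every z-row coefficient is ≥ 0, so the tableau is optimal.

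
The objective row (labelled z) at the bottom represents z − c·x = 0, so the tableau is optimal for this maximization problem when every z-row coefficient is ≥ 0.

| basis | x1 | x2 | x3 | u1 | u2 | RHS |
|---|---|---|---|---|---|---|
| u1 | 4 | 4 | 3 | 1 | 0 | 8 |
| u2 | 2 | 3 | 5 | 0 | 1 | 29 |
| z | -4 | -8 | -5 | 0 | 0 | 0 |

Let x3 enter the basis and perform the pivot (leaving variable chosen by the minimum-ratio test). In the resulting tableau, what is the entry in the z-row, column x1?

Ratio test on column x3 — row 1: 8/3 = 8/3; row 2: 29/5 = 29/5. Minimum is 8/3 at row 1 (u1 leaves); pivot element 3.
Divide row 1 by 3; eliminate column x3 from the other rows.
z-row update in column x1: -4 − (-5)·(4/3) = 8/3.

8/3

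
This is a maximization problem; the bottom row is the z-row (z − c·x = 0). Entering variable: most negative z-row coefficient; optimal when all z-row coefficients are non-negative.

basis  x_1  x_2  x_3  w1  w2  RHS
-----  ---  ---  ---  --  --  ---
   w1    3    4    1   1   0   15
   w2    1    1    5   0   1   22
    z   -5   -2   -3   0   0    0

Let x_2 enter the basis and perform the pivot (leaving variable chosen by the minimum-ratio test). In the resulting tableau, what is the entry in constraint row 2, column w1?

Ratio test on column x_2 — row 1: 15/4 = 15/4; row 2: 22/1 = 22. Minimum is 15/4 at row 1 (w1 leaves); pivot element 4.
Divide row 1 by 4; eliminate column x_2 from the other rows.
Row 2 update in column w1: 0 − 1·(1/4) = -1/4.

-1/4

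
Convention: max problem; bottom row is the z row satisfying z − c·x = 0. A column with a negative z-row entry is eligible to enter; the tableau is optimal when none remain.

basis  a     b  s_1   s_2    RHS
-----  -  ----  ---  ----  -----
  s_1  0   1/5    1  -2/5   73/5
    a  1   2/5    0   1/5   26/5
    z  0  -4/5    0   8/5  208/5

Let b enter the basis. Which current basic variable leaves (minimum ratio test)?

Column b entries and ratios — s_1: (73/5)/(1/5) = 73; a: (26/5)/(2/5) = 13.
Smallest ratio is 13 in the row of a, so a leaves.

a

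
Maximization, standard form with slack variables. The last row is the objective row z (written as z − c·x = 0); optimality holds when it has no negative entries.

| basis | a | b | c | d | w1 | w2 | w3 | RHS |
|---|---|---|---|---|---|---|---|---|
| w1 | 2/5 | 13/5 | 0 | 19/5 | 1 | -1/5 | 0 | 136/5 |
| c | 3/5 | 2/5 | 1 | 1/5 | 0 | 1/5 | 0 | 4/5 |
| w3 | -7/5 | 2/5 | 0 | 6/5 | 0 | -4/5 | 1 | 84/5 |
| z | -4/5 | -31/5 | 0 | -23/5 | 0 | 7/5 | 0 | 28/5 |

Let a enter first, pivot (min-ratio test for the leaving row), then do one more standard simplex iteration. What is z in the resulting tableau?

18

Ratio test on column a — row 1: (136/5)/(2/5) = 68; row 2: (4/5)/(3/5) = 4/3; row 3: entry -7/5 ≤ 0. Minimum is 4/3 at row 2 (c leaves); pivot element 3/5.
Pivot on row 2; the z-row RHS becomes 28/5 − (-4/5)·(4/3) = 20/3.
Next entering variable (most negative z-row entry -17/3): b.
Ratio test on column b — row 1: (80/3)/(7/3) = 80/7; row 2: (4/3)/(2/3) = 2; row 3: (56/3)/(4/3) = 14. Minimum is 2 at row 2 (a leaves); pivot element 2/3.
After the second pivot the z-row RHS is 20/3 − (-17/3)·2 = 18.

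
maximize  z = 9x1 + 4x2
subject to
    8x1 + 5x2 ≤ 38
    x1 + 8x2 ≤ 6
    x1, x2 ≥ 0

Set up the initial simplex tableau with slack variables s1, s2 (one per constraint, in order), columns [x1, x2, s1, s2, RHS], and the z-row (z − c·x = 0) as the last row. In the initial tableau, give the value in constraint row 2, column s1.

0

Slack s1 belongs to constraint 1; its column is the unit vector e_1, so the entry in row 2 is 0.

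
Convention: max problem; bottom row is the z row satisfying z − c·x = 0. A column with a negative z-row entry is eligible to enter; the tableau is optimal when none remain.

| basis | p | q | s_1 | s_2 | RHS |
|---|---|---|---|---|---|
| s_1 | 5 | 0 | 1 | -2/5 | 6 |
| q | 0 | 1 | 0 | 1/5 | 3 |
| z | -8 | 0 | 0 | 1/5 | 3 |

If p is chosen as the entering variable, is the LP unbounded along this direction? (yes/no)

Column p has positive entries in row(s) 1, so the ratio test bounds it — not unbounded.

no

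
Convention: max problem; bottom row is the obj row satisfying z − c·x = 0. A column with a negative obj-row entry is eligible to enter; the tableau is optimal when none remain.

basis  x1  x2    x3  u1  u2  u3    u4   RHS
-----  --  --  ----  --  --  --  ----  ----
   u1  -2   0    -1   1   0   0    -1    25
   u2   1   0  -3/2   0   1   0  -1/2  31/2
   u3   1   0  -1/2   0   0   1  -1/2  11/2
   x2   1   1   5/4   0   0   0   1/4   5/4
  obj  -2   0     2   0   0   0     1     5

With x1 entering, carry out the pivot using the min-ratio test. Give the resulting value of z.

Ratio test on column x1 — row 1: entry -2 ≤ 0; row 2: (31/2)/1 = 31/2; row 3: (11/2)/1 = 11/2; row 4: (5/4)/1 = 5/4. Minimum is 5/4 at row 4 (x2 leaves); pivot element 1.
Pivot on row 4; the obj-row RHS becomes 5 − (-2)·(5/4) = 15/2.

15/2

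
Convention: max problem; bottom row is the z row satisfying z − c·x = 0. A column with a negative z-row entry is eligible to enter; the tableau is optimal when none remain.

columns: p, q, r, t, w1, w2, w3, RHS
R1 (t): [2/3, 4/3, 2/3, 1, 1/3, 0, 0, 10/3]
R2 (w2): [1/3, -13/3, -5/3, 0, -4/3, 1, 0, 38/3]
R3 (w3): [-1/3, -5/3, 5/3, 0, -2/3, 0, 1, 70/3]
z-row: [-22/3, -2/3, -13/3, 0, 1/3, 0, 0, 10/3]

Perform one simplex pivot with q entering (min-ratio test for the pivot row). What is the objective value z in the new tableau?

5

Ratio test on column q — row 1: (10/3)/(4/3) = 5/2; row 2: entry -13/3 ≤ 0; row 3: entry -5/3 ≤ 0. Minimum is 5/2 at row 1 (t leaves); pivot element 4/3.
Pivot on row 1; the z-row RHS becomes 10/3 − (-2/3)·(5/2) = 5.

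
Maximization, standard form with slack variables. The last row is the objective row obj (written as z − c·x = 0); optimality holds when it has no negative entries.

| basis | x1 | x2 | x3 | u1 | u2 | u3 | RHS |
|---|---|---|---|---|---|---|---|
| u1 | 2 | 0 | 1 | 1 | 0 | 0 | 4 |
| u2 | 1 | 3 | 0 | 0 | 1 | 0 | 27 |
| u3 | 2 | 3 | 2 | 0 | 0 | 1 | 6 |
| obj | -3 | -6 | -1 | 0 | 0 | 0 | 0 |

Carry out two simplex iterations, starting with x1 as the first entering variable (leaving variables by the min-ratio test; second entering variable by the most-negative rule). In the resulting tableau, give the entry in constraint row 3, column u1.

-1/3

Ratio test on column x1 — row 1: 4/2 = 2; row 2: 27/1 = 27; row 3: 6/2 = 3. Minimum is 2 at row 1 (u1 leaves); pivot element 2.
Divide row 1 by 2; eliminate column x1 from the other rows.
Second iteration: most negative obj-row entry is -6 in column x2, so x2 enters.
Ratio test on column x2 — row 1: entry 0 ≤ 0; row 2: 25/3 = 25/3; row 3: 2/3 = 2/3. Minimum is 2/3 at row 3 (u3 leaves); pivot element 3.
Divide row 3 by 3; eliminate column x2 from the other rows.
After both pivots, the entry at constraint row 3, column u1 is -1/3.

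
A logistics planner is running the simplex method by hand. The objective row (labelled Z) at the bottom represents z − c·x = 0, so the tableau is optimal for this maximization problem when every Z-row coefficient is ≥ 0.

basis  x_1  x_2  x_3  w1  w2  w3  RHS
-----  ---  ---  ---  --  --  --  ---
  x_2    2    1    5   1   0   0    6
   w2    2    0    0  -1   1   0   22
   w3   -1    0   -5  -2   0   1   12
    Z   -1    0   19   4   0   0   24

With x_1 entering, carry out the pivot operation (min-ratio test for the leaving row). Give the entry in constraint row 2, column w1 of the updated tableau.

Ratio test on column x_1 — row 1: 6/2 = 3; row 2: 22/2 = 11; row 3: entry -1 ≤ 0. Minimum is 3 at row 1 (x_2 leaves); pivot element 2.
Divide row 1 by 2; eliminate column x_1 from the other rows.
Row 2 update in column w1: -1 − 2·(1/2) = -2.

-2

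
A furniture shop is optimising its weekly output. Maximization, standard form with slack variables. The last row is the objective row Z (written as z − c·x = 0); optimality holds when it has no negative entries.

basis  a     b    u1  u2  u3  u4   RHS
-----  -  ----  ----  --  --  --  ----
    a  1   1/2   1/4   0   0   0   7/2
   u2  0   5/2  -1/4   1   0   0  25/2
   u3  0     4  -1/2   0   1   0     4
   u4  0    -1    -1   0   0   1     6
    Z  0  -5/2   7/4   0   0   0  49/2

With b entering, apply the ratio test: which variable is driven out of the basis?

u3

Column b entries and ratios — a: (7/2)/(1/2) = 7; u2: (25/2)/(5/2) = 5; u3: 4/4 = 1; u4: -1 ≤ 0, skip.
Smallest ratio is 1 in the row of u3, so u3 leaves.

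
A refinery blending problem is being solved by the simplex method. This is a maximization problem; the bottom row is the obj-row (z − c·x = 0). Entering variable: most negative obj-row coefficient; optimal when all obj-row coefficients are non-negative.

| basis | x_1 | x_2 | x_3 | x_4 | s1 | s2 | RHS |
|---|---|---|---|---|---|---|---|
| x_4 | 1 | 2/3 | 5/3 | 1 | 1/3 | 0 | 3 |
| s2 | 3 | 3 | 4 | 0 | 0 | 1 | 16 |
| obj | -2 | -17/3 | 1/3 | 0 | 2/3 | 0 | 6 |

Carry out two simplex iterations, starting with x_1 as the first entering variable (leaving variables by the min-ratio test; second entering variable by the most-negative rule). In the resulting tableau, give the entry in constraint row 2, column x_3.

-7/2

Ratio test on column x_1 — row 1: 3/1 = 3; row 2: 16/3 = 16/3. Minimum is 3 at row 1 (x_4 leaves); pivot element 1.
Divide row 1 by 1; eliminate column x_1 from the other rows.
Second iteration: most negative obj-row entry is -13/3 in column x_2, so x_2 enters.
Ratio test on column x_2 — row 1: 3/(2/3) = 9/2; row 2: 7/1 = 7. Minimum is 9/2 at row 1 (x_1 leaves); pivot element 2/3.
Divide row 1 by 2/3; eliminate column x_2 from the other rows.
After both pivots, the entry at constraint row 2, column x_3 is -7/2.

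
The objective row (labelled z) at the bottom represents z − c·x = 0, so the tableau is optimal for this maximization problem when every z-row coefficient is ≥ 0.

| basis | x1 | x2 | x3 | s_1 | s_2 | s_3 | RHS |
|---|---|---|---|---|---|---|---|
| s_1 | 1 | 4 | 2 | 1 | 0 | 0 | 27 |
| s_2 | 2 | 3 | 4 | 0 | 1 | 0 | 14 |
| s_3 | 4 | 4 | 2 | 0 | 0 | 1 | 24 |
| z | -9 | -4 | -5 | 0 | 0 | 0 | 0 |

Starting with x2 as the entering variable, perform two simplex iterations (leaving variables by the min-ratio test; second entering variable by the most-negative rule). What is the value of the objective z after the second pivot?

44

Ratio test on column x2 — row 1: 27/4 = 27/4; row 2: 14/3 = 14/3; row 3: 24/4 = 6. Minimum is 14/3 at row 2 (s_2 leaves); pivot element 3.
Pivot on row 2; the z-row RHS becomes 0 − (-4)·(14/3) = 56/3.
Next entering variable (most negative z-row entry -19/3): x1.
Ratio test on column x1 — row 1: entry -5/3 ≤ 0; row 2: (14/3)/(2/3) = 7; row 3: (16/3)/(4/3) = 4. Minimum is 4 at row 3 (s_3 leaves); pivot element 4/3.
After the second pivot the z-row RHS is 56/3 − (-19/3)·4 = 44.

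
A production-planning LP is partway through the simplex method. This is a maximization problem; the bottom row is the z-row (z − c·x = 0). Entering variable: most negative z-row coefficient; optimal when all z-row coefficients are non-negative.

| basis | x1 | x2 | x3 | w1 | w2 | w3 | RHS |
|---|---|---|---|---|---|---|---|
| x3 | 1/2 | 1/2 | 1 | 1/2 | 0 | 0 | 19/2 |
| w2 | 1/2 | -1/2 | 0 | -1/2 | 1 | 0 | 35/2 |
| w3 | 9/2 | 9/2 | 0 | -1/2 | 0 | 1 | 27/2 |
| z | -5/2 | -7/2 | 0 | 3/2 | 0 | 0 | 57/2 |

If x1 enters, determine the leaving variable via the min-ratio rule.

w3

Column x1 entries and ratios — x3: (19/2)/(1/2) = 19; w2: (35/2)/(1/2) = 35; w3: (27/2)/(9/2) = 3.
Smallest ratio is 3 in the row of w3, so w3 leaves.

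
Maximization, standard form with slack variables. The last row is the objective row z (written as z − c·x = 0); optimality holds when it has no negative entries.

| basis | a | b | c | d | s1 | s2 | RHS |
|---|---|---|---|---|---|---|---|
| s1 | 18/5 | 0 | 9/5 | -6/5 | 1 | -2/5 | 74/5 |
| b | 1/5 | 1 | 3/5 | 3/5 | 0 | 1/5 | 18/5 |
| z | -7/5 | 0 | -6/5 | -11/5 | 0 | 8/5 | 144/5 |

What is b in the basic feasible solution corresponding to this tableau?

18/5

b is basic (row 2); its value is the RHS of that row, 18/5.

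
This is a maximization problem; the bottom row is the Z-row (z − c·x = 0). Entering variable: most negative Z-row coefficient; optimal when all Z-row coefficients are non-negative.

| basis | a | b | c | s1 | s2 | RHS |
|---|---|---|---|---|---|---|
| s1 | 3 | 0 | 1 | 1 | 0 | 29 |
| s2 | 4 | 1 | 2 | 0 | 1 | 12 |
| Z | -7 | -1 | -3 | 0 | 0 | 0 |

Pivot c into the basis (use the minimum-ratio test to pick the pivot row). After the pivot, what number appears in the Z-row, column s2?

3/2

Ratio test on column c — row 1: 29/1 = 29; row 2: 12/2 = 6. Minimum is 6 at row 2 (s2 leaves); pivot element 2.
Divide row 2 by 2; eliminate column c from the other rows.
Z-row update in column s2: 0 − (-3)·(1/2) = 3/2.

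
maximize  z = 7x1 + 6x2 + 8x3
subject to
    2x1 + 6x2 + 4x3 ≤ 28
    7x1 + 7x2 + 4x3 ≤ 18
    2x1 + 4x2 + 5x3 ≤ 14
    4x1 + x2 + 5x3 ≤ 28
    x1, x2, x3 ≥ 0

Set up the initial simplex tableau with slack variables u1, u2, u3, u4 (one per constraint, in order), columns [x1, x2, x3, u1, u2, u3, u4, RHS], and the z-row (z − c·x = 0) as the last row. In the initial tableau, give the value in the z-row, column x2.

The z-row carries the negated objective coefficients: the x2 entry is -6.

-6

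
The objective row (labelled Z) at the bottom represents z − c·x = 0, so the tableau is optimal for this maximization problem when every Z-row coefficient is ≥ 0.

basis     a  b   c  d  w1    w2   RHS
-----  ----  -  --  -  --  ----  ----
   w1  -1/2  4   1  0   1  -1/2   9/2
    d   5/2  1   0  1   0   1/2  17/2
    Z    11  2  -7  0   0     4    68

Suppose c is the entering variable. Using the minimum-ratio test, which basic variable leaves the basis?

Column c entries and ratios — w1: (9/2)/1 = 9/2; d: 0 ≤ 0, skip.
Smallest ratio is 9/2 in the row of w1, so w1 leaves.

w1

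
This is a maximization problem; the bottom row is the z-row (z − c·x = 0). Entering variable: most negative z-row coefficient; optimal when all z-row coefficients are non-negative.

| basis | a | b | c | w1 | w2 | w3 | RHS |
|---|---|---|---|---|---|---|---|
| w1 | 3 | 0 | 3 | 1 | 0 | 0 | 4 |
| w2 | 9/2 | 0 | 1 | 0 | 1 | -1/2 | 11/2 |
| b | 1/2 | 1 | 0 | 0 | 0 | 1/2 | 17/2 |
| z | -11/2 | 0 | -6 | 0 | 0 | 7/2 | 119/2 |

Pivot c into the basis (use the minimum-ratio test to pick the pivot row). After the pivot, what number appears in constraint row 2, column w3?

-1/2

Ratio test on column c — row 1: 4/3 = 4/3; row 2: (11/2)/1 = 11/2; row 3: entry 0 ≤ 0. Minimum is 4/3 at row 1 (w1 leaves); pivot element 3.
Divide row 1 by 3; eliminate column c from the other rows.
Row 2 update in column w3: -1/2 − 1·0 = -1/2.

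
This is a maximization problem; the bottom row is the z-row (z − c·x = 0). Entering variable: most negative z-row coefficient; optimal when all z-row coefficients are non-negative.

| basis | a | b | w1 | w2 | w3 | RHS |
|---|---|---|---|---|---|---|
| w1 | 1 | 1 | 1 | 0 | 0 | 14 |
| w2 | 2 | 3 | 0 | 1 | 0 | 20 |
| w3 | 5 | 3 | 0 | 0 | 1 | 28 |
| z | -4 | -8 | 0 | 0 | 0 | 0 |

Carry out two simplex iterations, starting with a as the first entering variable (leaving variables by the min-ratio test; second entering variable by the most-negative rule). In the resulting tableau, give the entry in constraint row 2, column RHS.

44/9

Ratio test on column a — row 1: 14/1 = 14; row 2: 20/2 = 10; row 3: 28/5 = 28/5. Minimum is 28/5 at row 3 (w3 leaves); pivot element 5.
Divide row 3 by 5; eliminate column a from the other rows.
Second iteration: most negative z-row entry is -28/5 in column b, so b enters.
Ratio test on column b — row 1: (42/5)/(2/5) = 21; row 2: (44/5)/(9/5) = 44/9; row 3: (28/5)/(3/5) = 28/3. Minimum is 44/9 at row 2 (w2 leaves); pivot element 9/5.
Divide row 2 by 9/5; eliminate column b from the other rows.
After both pivots, the entry at constraint row 2, column RHS is 44/9.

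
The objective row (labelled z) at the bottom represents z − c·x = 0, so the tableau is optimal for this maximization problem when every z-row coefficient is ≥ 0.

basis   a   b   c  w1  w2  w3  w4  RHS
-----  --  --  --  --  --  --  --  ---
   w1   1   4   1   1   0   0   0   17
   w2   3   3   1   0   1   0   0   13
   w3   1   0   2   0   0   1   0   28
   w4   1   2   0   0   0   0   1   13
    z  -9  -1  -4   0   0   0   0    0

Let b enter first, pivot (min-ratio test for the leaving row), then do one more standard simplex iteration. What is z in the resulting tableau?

47/9

Ratio test on column b — row 1: 17/4 = 17/4; row 2: 13/3 = 13/3; row 3: entry 0 ≤ 0; row 4: 13/2 = 13/2. Minimum is 17/4 at row 1 (w1 leaves); pivot element 4.
Pivot on row 1; the z-row RHS becomes 0 − (-1)·(17/4) = 17/4.
Next entering variable (most negative z-row entry -35/4): a.
Ratio test on column a — row 1: (17/4)/(1/4) = 17; row 2: (1/4)/(9/4) = 1/9; row 3: 28/1 = 28; row 4: (9/2)/(1/2) = 9. Minimum is 1/9 at row 2 (w2 leaves); pivot element 9/4.
After the second pivot the z-row RHS is 17/4 − (-35/4)·(1/9) = 47/9.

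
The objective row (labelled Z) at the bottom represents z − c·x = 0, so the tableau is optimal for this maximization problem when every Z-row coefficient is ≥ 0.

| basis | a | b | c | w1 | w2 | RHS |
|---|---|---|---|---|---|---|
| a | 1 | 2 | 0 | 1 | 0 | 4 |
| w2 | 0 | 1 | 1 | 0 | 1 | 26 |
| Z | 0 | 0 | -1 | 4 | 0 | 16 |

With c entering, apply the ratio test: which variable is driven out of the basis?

Column c entries and ratios — a: 0 ≤ 0, skip; w2: 26/1 = 26.
Smallest ratio is 26 in the row of w2, so w2 leaves.

w2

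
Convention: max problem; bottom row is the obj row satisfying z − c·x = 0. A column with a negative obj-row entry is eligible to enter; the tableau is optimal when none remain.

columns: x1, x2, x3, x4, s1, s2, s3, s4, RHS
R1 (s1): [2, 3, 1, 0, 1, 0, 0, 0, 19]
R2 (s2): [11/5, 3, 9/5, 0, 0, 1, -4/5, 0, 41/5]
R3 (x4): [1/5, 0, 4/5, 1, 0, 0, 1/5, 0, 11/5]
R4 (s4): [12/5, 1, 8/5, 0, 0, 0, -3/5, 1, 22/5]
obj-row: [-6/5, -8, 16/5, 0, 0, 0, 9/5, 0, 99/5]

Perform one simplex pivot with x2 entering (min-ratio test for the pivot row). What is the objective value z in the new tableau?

125/3

Ratio test on column x2 — row 1: 19/3 = 19/3; row 2: (41/5)/3 = 41/15; row 3: entry 0 ≤ 0; row 4: (22/5)/1 = 22/5. Minimum is 41/15 at row 2 (s2 leaves); pivot element 3.
Pivot on row 2; the obj-row RHS becomes 99/5 − (-8)·(41/15) = 125/3.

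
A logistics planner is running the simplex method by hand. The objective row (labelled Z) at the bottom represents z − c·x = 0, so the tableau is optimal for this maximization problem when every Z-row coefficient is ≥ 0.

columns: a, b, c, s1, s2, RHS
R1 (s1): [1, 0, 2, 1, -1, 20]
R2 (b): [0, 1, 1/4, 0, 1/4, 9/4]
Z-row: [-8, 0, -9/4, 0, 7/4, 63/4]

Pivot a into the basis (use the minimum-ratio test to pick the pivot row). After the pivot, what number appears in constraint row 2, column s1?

0

Ratio test on column a — row 1: 20/1 = 20; row 2: entry 0 ≤ 0. Minimum is 20 at row 1 (s1 leaves); pivot element 1.
Divide row 1 by 1; eliminate column a from the other rows.
Row 2 update in column s1: 0 − 0·1 = 0.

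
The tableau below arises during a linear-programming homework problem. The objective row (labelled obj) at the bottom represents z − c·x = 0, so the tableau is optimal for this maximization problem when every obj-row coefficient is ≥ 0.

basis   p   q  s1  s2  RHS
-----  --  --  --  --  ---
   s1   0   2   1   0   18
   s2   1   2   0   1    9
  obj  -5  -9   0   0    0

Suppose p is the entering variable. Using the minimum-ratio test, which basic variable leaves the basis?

Column p entries and ratios — s1: 0 ≤ 0, skip; s2: 9/1 = 9.
Smallest ratio is 9 in the row of s2, so s2 leaves.

s2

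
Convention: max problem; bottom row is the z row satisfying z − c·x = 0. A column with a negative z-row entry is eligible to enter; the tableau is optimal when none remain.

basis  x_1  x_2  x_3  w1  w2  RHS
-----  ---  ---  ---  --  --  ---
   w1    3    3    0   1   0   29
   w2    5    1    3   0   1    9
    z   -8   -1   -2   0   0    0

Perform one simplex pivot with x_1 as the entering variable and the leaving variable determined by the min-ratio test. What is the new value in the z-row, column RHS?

72/5

Ratio test on column x_1 — row 1: 29/3 = 29/3; row 2: 9/5 = 9/5. Minimum is 9/5 at row 2 (w2 leaves); pivot element 5.
Divide row 2 by 5; eliminate column x_1 from the other rows.
z-row update in column RHS: 0 − (-8)·(9/5) = 72/5.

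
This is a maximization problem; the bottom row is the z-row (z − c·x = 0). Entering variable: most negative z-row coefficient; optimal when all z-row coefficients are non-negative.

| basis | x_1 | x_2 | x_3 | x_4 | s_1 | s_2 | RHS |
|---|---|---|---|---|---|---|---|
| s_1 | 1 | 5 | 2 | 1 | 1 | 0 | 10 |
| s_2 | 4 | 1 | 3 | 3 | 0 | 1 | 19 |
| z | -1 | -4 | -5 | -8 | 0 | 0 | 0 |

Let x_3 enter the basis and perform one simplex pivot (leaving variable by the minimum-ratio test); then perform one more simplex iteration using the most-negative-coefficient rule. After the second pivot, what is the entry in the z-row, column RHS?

119/3

Ratio test on column x_3 — row 1: 10/2 = 5; row 2: 19/3 = 19/3. Minimum is 5 at row 1 (s_1 leaves); pivot element 2.
Divide row 1 by 2; eliminate column x_3 from the other rows.
Second iteration: most negative z-row entry is -11/2 in column x_4, so x_4 enters.
Ratio test on column x_4 — row 1: 5/(1/2) = 10; row 2: 4/(3/2) = 8/3. Minimum is 8/3 at row 2 (s_2 leaves); pivot element 3/2.
Divide row 2 by 3/2; eliminate column x_4 from the other rows.
After both pivots, the entry at the z-row, column RHS is 119/3.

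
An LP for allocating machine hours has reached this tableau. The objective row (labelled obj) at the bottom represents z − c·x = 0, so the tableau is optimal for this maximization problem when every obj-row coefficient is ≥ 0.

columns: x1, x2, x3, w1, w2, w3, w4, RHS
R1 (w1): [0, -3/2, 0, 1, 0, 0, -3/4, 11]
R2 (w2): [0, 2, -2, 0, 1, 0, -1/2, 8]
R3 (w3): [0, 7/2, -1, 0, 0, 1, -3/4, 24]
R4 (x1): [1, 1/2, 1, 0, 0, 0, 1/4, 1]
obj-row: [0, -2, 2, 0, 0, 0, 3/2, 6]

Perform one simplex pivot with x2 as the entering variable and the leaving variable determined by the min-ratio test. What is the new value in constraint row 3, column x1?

Ratio test on column x2 — row 1: entry -3/2 ≤ 0; row 2: 8/2 = 4; row 3: 24/(7/2) = 48/7; row 4: 1/(1/2) = 2. Minimum is 2 at row 4 (x1 leaves); pivot element 1/2.
Divide row 4 by 1/2; eliminate column x2 from the other rows.
Row 3 update in column x1: 0 − (7/2)·2 = -7.

-7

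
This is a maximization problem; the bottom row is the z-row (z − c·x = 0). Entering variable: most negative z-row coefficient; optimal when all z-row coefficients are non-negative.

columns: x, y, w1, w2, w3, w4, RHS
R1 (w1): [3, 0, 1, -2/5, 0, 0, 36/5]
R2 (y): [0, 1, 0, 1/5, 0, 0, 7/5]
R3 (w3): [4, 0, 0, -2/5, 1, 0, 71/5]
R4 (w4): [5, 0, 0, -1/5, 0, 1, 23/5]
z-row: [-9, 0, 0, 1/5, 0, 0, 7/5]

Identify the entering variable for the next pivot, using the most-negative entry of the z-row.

Negative z-row entries: x: -9.
The most negative is -9 in column x, so x enters.

x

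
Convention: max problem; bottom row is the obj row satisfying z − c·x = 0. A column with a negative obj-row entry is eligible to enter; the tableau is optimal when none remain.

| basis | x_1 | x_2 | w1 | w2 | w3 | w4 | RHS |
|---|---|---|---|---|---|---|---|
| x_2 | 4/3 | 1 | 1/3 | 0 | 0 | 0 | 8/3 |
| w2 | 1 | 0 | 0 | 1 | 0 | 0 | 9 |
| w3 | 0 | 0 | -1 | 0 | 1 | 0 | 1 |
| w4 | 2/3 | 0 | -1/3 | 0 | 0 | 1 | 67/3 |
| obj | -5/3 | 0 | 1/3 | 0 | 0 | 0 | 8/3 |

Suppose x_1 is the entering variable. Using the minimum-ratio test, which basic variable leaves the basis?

Column x_1 entries and ratios — x_2: (8/3)/(4/3) = 2; w2: 9/1 = 9; w3: 0 ≤ 0, skip; w4: (67/3)/(2/3) = 67/2.
Smallest ratio is 2 in the row of x_2, so x_2 leaves.

x_2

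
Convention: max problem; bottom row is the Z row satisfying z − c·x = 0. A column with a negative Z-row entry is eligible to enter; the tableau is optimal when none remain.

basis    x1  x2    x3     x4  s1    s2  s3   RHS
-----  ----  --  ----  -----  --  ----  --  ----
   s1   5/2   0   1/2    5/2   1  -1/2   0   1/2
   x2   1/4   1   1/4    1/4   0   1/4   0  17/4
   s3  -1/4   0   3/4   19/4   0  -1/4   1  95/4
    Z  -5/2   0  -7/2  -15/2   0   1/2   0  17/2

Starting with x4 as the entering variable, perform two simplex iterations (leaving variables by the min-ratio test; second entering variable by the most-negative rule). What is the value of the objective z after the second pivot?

12

Ratio test on column x4 — row 1: (1/2)/(5/2) = 1/5; row 2: (17/4)/(1/4) = 17; row 3: (95/4)/(19/4) = 5. Minimum is 1/5 at row 1 (s1 leaves); pivot element 5/2.
Pivot on row 1; the Z-row RHS becomes 17/2 − (-15/2)·(1/5) = 10.
Next entering variable (most negative Z-row entry -2): x3.
Ratio test on column x3 — row 1: (1/5)/(1/5) = 1; row 2: (21/5)/(1/5) = 21; row 3: entry -1/5 ≤ 0. Minimum is 1 at row 1 (x4 leaves); pivot element 1/5.
After the second pivot the Z-row RHS is 10 − (-2)·1 = 12.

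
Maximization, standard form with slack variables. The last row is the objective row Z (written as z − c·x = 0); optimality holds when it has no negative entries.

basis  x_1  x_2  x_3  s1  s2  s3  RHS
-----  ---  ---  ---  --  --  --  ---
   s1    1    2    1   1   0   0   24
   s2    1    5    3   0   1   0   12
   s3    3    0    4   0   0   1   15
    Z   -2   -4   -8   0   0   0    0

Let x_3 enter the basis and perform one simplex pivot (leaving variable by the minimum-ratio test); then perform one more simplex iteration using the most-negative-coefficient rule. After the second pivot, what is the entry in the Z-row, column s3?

7/5

Ratio test on column x_3 — row 1: 24/1 = 24; row 2: 12/3 = 4; row 3: 15/4 = 15/4. Minimum is 15/4 at row 3 (s3 leaves); pivot element 4.
Divide row 3 by 4; eliminate column x_3 from the other rows.
Second iteration: most negative Z-row entry is -4 in column x_2, so x_2 enters.
Ratio test on column x_2 — row 1: (81/4)/2 = 81/8; row 2: (3/4)/5 = 3/20; row 3: entry 0 ≤ 0. Minimum is 3/20 at row 2 (s2 leaves); pivot element 5.
Divide row 2 by 5; eliminate column x_2 from the other rows.
After both pivots, the entry at the Z-row, column s3 is 7/5.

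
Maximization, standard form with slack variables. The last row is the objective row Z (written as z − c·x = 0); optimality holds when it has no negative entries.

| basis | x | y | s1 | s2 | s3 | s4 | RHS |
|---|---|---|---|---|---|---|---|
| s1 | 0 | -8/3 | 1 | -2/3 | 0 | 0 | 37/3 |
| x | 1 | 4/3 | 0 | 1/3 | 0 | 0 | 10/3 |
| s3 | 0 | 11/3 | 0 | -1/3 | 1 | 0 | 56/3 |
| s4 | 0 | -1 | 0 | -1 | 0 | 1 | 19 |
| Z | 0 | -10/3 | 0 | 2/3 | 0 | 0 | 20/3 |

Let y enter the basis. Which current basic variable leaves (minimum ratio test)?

x

Column y entries and ratios — s1: -8/3 ≤ 0, skip; x: (10/3)/(4/3) = 5/2; s3: (56/3)/(11/3) = 56/11; s4: -1 ≤ 0, skip.
Smallest ratio is 5/2 in the row of x, so x leaves.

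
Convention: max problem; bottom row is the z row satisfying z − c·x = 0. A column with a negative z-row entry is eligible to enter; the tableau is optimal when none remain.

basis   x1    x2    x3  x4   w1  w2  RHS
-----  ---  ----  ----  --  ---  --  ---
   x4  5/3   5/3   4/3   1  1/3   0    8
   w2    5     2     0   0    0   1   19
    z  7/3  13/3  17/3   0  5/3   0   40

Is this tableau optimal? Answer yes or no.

yes

Every z-row coefficient is ≥ 0, so the tableau is optimal.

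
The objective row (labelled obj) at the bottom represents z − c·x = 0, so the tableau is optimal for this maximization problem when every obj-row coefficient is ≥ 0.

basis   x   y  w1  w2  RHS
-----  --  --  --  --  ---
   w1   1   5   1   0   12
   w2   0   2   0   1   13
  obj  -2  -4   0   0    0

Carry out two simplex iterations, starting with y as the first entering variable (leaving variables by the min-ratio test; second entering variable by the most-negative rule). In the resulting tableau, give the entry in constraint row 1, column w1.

Ratio test on column y — row 1: 12/5 = 12/5; row 2: 13/2 = 13/2. Minimum is 12/5 at row 1 (w1 leaves); pivot element 5.
Divide row 1 by 5; eliminate column y from the other rows.
Second iteration: most negative obj-row entry is -6/5 in column x, so x enters.
Ratio test on column x — row 1: (12/5)/(1/5) = 12; row 2: entry -2/5 ≤ 0. Minimum is 12 at row 1 (y leaves); pivot element 1/5.
Divide row 1 by 1/5; eliminate column x from the other rows.
After both pivots, the entry at constraint row 1, column w1 is 1.

1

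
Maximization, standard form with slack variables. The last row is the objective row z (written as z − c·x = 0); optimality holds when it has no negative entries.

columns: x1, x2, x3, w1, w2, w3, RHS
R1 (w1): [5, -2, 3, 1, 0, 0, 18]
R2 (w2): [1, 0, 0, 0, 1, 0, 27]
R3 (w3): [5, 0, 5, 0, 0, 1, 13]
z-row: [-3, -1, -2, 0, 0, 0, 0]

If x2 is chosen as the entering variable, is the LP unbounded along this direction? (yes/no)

Every constraint-row entry in column x2 is ≤ 0, so increasing x2 is unbounded.

yes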